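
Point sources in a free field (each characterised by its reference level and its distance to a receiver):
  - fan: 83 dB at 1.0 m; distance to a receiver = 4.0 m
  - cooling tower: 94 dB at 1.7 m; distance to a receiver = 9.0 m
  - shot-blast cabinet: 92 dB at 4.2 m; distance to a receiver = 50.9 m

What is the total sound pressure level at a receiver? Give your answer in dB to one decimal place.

80.5 dB

Apply inverse-square spreading to bring every level to the receiver, then sum 10^(L/10).
fan: 83 − 20·log₁₀(4.0/1.0) = 83 − 12.04 = 70.96 dB.
cooling tower: 94 − 20·log₁₀(9.0/1.7) = 94 − 14.48 = 79.52 dB.
shot-blast cabinet: 92 − 20·log₁₀(50.9/4.2) = 92 − 21.67 = 70.33 dB.
Σ 10^(L/10) = 1.129e+08 → L_total = 10·log₁₀(1.129e+08) = 80.53 dB.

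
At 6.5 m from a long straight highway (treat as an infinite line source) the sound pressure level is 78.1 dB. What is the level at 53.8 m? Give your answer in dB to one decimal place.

For a line source, L₂ = L₁ − 10·log₁₀(r₂/r₁).
L₂ = 78.1 − 10·log₁₀(53.8/6.5) = 78.1 − 9.179 = 68.92 dB.

68.9 dB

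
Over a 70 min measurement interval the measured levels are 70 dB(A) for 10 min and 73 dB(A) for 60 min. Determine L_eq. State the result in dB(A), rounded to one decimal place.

L_eq = 10·log₁₀[(1/T)·Σ tᵢ·10^(Lᵢ/10)] with T = 70 min.
Σ tᵢ·10^(Lᵢ/10) = 10·10^(70/10) + 60·10^(73/10) = 1.297e+09.
L_eq = 10·log₁₀(1.297e+09/70) = 72.68 dB(A).

72.7 dB(A)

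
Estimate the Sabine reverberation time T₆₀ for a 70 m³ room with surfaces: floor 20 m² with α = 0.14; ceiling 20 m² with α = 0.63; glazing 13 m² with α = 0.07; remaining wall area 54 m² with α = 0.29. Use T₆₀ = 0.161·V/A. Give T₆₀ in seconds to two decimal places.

Summing Sᵢαᵢ: 20·0.14 + 20·0.63 + 13·0.07 + 54·0.29 = 31.97 m².
T₆₀ = 0.161 × 70 / 31.97 = 0.353 s.

0.35 s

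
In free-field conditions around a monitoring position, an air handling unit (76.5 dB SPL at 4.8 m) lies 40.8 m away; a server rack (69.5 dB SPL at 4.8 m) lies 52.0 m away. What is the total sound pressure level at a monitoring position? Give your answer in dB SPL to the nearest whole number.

58 dB SPL

Propagate each source to the receiver with L = L_ref − 20·log₁₀(r/r_ref), then add intensities.
air handling unit: 76.5 − 20·log₁₀(40.8/4.8) = 76.5 − 18.59 = 57.91 dB SPL.
server rack: 69.5 − 20·log₁₀(52.0/4.8) = 69.5 − 20.70 = 48.80 dB SPL.
Σ 10^(L/10) = 6.942e+05 → L_total = 10·log₁₀(6.942e+05) = 58.41 dB SPL.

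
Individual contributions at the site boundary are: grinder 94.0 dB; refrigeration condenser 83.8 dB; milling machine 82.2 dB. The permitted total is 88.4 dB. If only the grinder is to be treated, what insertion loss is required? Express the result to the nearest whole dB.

9 dB

The untreated sources together contribute 10^(83.8/10) + 10^(82.2/10) = 4.058e+08, i.e. 86.08 dB.
The limit corresponds to 10^(88.4/10) = 6.918e+08; subtracting the fixed part leaves 2.860e+08 for the grinder, i.e. 84.56 dB.
Required insertion loss = 94.0 − 84.56 = 9.44 dB.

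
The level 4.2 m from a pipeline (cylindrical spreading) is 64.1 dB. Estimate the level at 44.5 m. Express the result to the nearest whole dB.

Line-source attenuation: ΔL = 10·log₁₀(r₂/r₁) = 10·log₁₀(44.5/4.2) = 10.251 dB.
L₂ = 64.1 − 10·log₁₀(44.5/4.2) = 64.1 − 10.251 = 53.85 dB.

54 dB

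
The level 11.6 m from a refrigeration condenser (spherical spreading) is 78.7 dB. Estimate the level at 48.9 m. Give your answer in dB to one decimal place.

66.2 dB

Point-source attenuation: ΔL = 20·log₁₀(r₂/r₁) = 20·log₁₀(48.9/11.6) = 12.497 dB.
L₂ = 78.7 − 20·log₁₀(48.9/11.6) = 78.7 − 12.497 = 66.20 dB.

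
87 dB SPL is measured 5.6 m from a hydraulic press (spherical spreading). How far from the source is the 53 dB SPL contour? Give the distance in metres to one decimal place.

The 34.0 dB drop corresponds to a distance ratio of 10^(34.0/20) for a point source.
r₂ = 5.6·10^((87−53)/20) = 5.6·10^(34.0/20) = 280.66 m.

280.7 m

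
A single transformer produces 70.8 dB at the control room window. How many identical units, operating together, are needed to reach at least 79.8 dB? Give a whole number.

The shortfall is 79.8 − 70.8 = 9.0 dB, and N units add 10·log₁₀ N, so need 10·log₁₀ N ≥ 9.0.
N ≥ 10^(9.0/10) = 7.943, so N = 8.

8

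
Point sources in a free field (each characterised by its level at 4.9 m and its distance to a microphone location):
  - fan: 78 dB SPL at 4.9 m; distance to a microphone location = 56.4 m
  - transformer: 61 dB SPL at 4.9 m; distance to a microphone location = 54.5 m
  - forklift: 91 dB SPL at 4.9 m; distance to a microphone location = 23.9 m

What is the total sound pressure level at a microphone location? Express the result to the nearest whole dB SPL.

77 dB SPL

First find each source's level at the receiver (point-source: −20·log₁₀(r/r_ref)), then combine on an intensity basis.
fan: 78 − 20·log₁₀(56.4/4.9) = 78 − 21.22 = 56.78 dB SPL.
transformer: 61 − 20·log₁₀(54.5/4.9) = 61 − 20.92 = 40.08 dB SPL.
forklift: 91 − 20·log₁₀(23.9/4.9) = 91 − 13.76 = 77.24 dB SPL.
Σ 10^(L/10) = 5.340e+07 → L_total = 10·log₁₀(5.340e+07) = 77.28 dB SPL.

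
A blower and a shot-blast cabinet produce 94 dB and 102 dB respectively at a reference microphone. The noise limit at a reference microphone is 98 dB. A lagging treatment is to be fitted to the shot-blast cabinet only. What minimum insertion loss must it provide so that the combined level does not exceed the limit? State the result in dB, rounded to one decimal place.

6.2 dB

Everything except the shot-blast cabinet sums to 10^(94/10) = 2.512e+09 in linear terms, 94.00 dB.
The limit corresponds to 10^(98/10) = 6.310e+09; subtracting the fixed part leaves 3.798e+09 for the shot-blast cabinet, i.e. 95.80 dB.
Required insertion loss = 102 − 95.80 = 6.20 dB.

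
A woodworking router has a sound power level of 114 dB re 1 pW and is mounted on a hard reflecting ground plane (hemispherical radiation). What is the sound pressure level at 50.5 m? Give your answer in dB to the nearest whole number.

Free-field hemispherical radiation: L_p = L_w − 10·log₁₀(2π·r²), r = 50.5 m.
2π·r² = 1.602e+04 m², 10·log₁₀ of that is 42.048 dB.
L_p = 114 − 42.048 = 71.95 dB.

72 dB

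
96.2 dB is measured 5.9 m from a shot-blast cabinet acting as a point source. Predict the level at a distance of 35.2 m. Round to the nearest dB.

For a point source, L₂ = L₁ − 20·log₁₀(r₂/r₁).
L₂ = 96.2 − 20·log₁₀(35.2/5.9) = 96.2 − 15.514 = 80.69 dB.

81 dB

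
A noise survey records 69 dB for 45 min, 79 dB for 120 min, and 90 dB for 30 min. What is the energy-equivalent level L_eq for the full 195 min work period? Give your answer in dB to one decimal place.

83.1 dB

L_eq = 10·log₁₀[(1/T)·Σ tᵢ·10^(Lᵢ/10)] with T = 195 min.
Σ tᵢ·10^(Lᵢ/10) = 45·10^(69/10) + 120·10^(79/10) + 30·10^(90/10) = 3.989e+10.
L_eq = 10·log₁₀(3.989e+10/195) = 83.11 dB.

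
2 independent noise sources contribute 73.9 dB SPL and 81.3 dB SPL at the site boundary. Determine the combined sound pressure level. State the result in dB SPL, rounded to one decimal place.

82.0 dB SPL

For uncorrelated sources the intensities add, so convert each level to linear form, sum, and take 10·log₁₀ of the total.
Σ 10^(L/10) = 10^(73.9/10) + 10^(81.3/10) = 1.594e+08.
L_total = 10·log₁₀(1.594e+08) = 82.03 dB SPL.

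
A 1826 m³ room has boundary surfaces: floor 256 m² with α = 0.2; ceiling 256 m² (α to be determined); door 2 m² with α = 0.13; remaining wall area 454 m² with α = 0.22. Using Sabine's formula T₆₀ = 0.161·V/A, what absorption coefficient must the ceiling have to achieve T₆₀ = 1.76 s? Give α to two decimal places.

A = 0.161·V/T₆₀ = 0.161·1826/1.76 = 167.04 m² sabins.
Absorption from the other surfaces = 256·0.2 + 2·0.13 + 454·0.22 = 151.34 m², so the ceiling must supply 15.70 m² over 256 m².
α = 15.70/256 = 0.061.

0.06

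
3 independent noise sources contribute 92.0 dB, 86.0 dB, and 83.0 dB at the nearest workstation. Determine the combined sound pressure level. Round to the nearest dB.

For uncorrelated sources the intensities add, so convert each level to linear form, sum, and take 10·log₁₀ of the total.
Σ 10^(L/10) = 10^(92.0/10) + 10^(86.0/10) + 10^(83.0/10) = 2.183e+09.
L_total = 10·log₁₀(2.183e+09) = 93.39 dB.

93 dB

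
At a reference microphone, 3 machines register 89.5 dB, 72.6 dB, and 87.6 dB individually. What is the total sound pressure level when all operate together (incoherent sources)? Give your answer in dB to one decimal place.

Incoherent sources combine by intensity addition: L_total = 10·log₁₀(Σ 10^(L_i/10)).
Σ 10^(L/10) = 10^(89.5/10) + 10^(72.6/10) + 10^(87.6/10) = 1.485e+09.
L_total = 10·log₁₀(1.485e+09) = 91.72 dB.

91.7 dB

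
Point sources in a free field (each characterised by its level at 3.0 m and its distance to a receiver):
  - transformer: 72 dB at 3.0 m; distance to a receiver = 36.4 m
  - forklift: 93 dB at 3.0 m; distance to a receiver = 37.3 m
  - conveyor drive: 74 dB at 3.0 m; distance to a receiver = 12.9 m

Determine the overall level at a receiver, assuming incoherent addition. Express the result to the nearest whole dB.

72 dB

Propagate each source to the receiver with L = L_ref − 20·log₁₀(r/r_ref), then add intensities.
transformer: 72 − 20·log₁₀(36.4/3.0) = 72 − 21.68 = 50.32 dB.
forklift: 93 − 20·log₁₀(37.3/3.0) = 93 − 21.89 = 71.11 dB.
conveyor drive: 74 − 20·log₁₀(12.9/3.0) = 74 − 12.67 = 61.33 dB.
Σ 10^(L/10) = 1.437e+07 → L_total = 10·log₁₀(1.437e+07) = 71.58 dB.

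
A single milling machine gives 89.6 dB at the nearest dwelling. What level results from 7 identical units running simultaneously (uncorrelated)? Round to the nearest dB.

N identical incoherent sources raise the level by 10·log₁₀ N.
L_total = 89.6 + 10·log₁₀(7) = 89.6 + 8.451 = 98.05 dB.

98 dB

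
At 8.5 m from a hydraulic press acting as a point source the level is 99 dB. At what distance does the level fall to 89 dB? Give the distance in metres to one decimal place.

26.9 m

For a point source L₁ − L₂ = 20·log₁₀(r₂/r₁), so r₂ = r₁·10^((L₁−L₂)/20).
r₂ = 8.5·10^((99−89)/20) = 8.5·10^(10.0/20) = 26.88 m.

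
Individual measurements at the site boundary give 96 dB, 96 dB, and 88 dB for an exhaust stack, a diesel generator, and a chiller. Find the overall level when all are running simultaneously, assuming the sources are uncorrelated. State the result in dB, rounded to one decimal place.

For uncorrelated sources the intensities add, so convert each level to linear form, sum, and take 10·log₁₀ of the total.
Σ 10^(L/10) = 10^(96/10) + 10^(96/10) + 10^(88/10) = 8.593e+09.
L_total = 10·log₁₀(8.593e+09) = 99.34 dB.

99.3 dB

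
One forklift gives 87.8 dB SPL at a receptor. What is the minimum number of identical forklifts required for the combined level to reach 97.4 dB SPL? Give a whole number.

N identical sources give L₁ + 10·log₁₀ N, so require 10·log₁₀ N ≥ 97.4 − 87.8 = 9.6 dB.
N ≥ 10^(9.6/10) = 9.120, so N = 10.

10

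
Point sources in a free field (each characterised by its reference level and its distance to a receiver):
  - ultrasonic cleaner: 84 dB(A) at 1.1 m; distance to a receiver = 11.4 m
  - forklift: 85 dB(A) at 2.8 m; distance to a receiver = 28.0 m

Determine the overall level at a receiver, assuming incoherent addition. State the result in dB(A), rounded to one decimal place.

67.4 dB(A)

Propagate each source to the receiver with L = L_ref − 20·log₁₀(r/r_ref), then add intensities.
ultrasonic cleaner: 84 − 20·log₁₀(11.4/1.1) = 84 − 20.31 = 63.69 dB(A).
forklift: 85 − 20·log₁₀(28.0/2.8) = 85 − 20.00 = 65.00 dB(A).
Σ 10^(L/10) = 5.501e+06 → L_total = 10·log₁₀(5.501e+06) = 67.40 dB(A).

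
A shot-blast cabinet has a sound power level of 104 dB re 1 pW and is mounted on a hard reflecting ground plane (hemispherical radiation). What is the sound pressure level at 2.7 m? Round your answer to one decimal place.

87.4 dB

L_p = L_w − 10·log₁₀(2π·r²) with r = 2.7 m.
2π·r² = 45.8 m², 10·log₁₀ of that is 16.609 dB.
L_p = 104 − 16.609 = 87.39 dB.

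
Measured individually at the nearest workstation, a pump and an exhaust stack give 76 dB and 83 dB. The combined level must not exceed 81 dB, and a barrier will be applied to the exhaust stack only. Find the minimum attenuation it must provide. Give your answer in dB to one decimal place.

3.7 dB

Fixed contribution from the other source: Σ 10^(L/10) = 10^(76/10) = 3.981e+07 (76.00 dB).
To meet 81 dB overall, the treated exhaust stack may contribute at most 10^(81/10) − 3.981e+07 = 8.608e+07, i.e. 79.35 dB.
So the exhaust stack must be reduced from 83 to 79.35 dB: IL = 3.65 dB.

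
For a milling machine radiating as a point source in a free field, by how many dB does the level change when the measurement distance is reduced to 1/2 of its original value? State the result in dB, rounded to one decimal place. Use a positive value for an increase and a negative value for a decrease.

A point source loses 6 dB per doubling of distance; generally ΔL = −20·log₁₀(r₂/r₁).
ΔL = −20·log₁₀(0.5) = +6.02 dB.

+6.0 dB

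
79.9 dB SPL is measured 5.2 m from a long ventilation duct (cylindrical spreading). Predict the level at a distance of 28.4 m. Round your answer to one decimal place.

72.5 dB SPL

For a line source, L₂ = L₁ − 10·log₁₀(r₂/r₁).
L₂ = 79.9 − 10·log₁₀(28.4/5.2) = 79.9 − 7.373 = 72.53 dB SPL.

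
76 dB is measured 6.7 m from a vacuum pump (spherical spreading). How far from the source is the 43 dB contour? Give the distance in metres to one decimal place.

The 33.0 dB drop corresponds to a distance ratio of 10^(33.0/20) for a point source.
r₂ = 6.7·10^((76−43)/20) = 6.7·10^(33.0/20) = 299.28 m.

299.3 m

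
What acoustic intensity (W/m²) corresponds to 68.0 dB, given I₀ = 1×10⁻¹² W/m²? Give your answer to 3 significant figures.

6.31e-06 W/m²

I/I₀ = 10^(68.0/10) = 6.31e+06, so I = 6.31e+06 × 10⁻¹² W/m².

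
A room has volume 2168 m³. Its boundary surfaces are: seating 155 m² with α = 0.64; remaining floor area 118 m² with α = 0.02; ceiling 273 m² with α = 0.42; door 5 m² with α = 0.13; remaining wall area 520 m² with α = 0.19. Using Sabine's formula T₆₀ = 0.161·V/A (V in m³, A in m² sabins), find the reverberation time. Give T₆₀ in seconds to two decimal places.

1.11 s

A = Σ Sᵢαᵢ = 155·0.64 + 118·0.02 + 273·0.42 + 5·0.13 + 520·0.19 = 315.67 m².
T₆₀ = 0.161 × 2168 / 315.67 = 1.106 s.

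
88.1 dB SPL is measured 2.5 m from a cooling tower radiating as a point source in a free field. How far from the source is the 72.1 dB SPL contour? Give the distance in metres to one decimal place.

15.8 m

For a point source L₁ − L₂ = 20·log₁₀(r₂/r₁), so r₂ = r₁·10^((L₁−L₂)/20).
r₂ = 2.5·10^((88.1−72.1)/20) = 2.5·10^(16.0/20) = 15.77 m.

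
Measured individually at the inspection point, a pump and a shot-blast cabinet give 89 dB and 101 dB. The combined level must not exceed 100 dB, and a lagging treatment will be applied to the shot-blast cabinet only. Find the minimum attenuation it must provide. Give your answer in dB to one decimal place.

1.4 dB

Everything except the shot-blast cabinet sums to 10^(89/10) = 7.943e+08 in linear terms, 89.00 dB.
To meet 100 dB overall, the treated shot-blast cabinet may contribute at most 10^(100/10) − 7.943e+08 = 9.206e+09, i.e. 99.64 dB.
So the shot-blast cabinet must be reduced from 101 to 99.64 dB: IL = 1.36 dB.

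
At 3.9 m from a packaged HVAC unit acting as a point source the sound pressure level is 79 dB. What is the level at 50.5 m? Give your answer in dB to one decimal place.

Spherical spreading from a point source gives a 20·log₁₀(r₂/r₁) drop.
L₂ = 79 − 20·log₁₀(50.5/3.9) = 79 − 22.245 = 56.76 dB.

56.8 dB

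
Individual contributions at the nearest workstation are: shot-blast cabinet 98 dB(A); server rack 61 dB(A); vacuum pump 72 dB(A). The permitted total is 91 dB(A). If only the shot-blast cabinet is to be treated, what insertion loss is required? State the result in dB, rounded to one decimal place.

The untreated sources together contribute 10^(61/10) + 10^(72/10) = 1.711e+07, i.e. 72.33 dB(A).
The limit corresponds to 10^(91/10) = 1.259e+09; subtracting the fixed part leaves 1.242e+09 for the shot-blast cabinet, i.e. 90.94 dB(A).
So the shot-blast cabinet must be reduced from 98 to 90.94 dB(A): IL = 7.06 dB.

7.1 dB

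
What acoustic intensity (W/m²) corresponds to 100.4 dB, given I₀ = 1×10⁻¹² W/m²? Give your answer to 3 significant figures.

I/I₀ = 10^(100.4/10) = 1.096e+10, so I = 1.096e+10 × 10⁻¹² W/m².

0.0110 W/m²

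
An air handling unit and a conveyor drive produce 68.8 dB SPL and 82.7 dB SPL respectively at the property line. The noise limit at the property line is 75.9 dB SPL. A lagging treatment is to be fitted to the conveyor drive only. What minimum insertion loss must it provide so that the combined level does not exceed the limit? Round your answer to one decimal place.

7.7 dB

Fixed contribution from the other source: Σ 10^(L/10) = 10^(68.8/10) = 7.586e+06 (68.80 dB SPL).
To meet 75.9 dB SPL overall, the treated conveyor drive may contribute at most 10^(75.9/10) − 7.586e+06 = 3.132e+07, i.e. 74.96 dB SPL.
So the conveyor drive must be reduced from 82.7 to 74.96 dB SPL: IL = 7.74 dB.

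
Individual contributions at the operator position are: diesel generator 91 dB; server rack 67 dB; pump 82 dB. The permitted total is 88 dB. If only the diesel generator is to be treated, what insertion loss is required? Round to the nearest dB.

4 dB

Fixed contribution from the other sources: Σ 10^(L/10) = 10^(67/10) + 10^(82/10) = 1.635e+08 (82.14 dB).
The limit corresponds to 10^(88/10) = 6.310e+08; subtracting the fixed part leaves 4.675e+08 for the diesel generator, i.e. 86.70 dB.
So the diesel generator must be reduced from 91 to 86.70 dB: IL = 4.30 dB.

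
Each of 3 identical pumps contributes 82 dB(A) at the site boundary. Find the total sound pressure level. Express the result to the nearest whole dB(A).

87 dB(A)

With 3 equal, uncorrelated contributions the intensity is 3× that of one unit, giving a rise of 10·log₁₀ 3.
L_total = 82 + 10·log₁₀(3) = 82 + 4.771 = 86.77 dB(A).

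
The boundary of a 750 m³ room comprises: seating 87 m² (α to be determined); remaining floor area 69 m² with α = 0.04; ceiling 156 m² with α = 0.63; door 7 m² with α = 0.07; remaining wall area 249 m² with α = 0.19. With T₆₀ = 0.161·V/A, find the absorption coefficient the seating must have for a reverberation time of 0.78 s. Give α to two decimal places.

0.07

Required total absorption A = 0.161·750/0.78 = 154.81 m².
Absorption from the other surfaces = 69·0.04 + 156·0.63 + 7·0.07 + 249·0.19 = 148.84 m², so the seating must supply 5.97 m² over 87 m².
α = 5.97/87 = 0.069.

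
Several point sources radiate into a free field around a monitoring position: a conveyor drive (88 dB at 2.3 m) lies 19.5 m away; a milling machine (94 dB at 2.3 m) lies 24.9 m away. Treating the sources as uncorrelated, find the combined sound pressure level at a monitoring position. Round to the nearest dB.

75 dB

First find each source's level at the receiver (point-source: −20·log₁₀(r/r_ref)), then combine on an intensity basis.
conveyor drive: 88 − 20·log₁₀(19.5/2.3) = 88 − 18.57 = 69.43 dB.
milling machine: 94 − 20·log₁₀(24.9/2.3) = 94 − 20.69 = 73.31 dB.
Σ 10^(L/10) = 3.021e+07 → L_total = 10·log₁₀(3.021e+07) = 74.80 dB.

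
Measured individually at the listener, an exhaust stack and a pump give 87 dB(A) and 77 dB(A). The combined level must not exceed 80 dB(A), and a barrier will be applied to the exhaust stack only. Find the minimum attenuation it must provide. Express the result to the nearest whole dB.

Fixed contribution from the other source: Σ 10^(L/10) = 10^(77/10) = 5.012e+07 (77.00 dB(A)).
To meet 80 dB(A) overall, the treated exhaust stack may contribute at most 10^(80/10) − 5.012e+07 = 4.988e+07, i.e. 76.98 dB(A).
So the exhaust stack must be reduced from 87 to 76.98 dB(A): IL = 10.02 dB.

10 dB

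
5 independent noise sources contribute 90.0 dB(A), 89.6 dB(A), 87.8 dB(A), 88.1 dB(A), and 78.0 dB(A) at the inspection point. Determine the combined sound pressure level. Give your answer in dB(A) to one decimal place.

For uncorrelated sources the intensities add, so convert each level to linear form, sum, and take 10·log₁₀ of the total.
Σ 10^(L/10) = 10^(90.0/10) + 10^(89.6/10) + 10^(87.8/10) + 10^(88.1/10) + 10^(78.0/10) = 3.223e+09.
L_total = 10·log₁₀(3.223e+09) = 95.08 dB(A).

95.1 dB(A)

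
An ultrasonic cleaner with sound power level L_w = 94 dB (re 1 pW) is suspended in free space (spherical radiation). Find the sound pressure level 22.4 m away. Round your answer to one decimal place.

Free-field spherical radiation: L_p = L_w − 10·log₁₀(4π·r²), r = 22.4 m.
4π·r² = 6305 m², 10·log₁₀ of that is 37.997 dB.
L_p = 94 − 37.997 = 56.00 dB.

56.0 dB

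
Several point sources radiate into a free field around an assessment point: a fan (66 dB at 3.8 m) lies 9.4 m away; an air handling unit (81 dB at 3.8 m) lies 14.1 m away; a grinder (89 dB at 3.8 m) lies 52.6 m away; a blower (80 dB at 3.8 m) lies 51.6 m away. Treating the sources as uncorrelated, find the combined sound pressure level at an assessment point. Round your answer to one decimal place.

Propagate each source to the receiver with L = L_ref − 20·log₁₀(r/r_ref), then add intensities.
fan: 66 − 20·log₁₀(9.4/3.8) = 66 − 7.87 = 58.13 dB.
air handling unit: 81 − 20·log₁₀(14.1/3.8) = 81 − 11.39 = 69.61 dB.
grinder: 89 − 20·log₁₀(52.6/3.8) = 89 − 22.82 = 66.18 dB.
blower: 80 − 20·log₁₀(51.6/3.8) = 80 − 22.66 = 57.34 dB.
Σ 10^(L/10) = 1.448e+07 → L_total = 10·log₁₀(1.448e+07) = 71.61 dB.

71.6 dB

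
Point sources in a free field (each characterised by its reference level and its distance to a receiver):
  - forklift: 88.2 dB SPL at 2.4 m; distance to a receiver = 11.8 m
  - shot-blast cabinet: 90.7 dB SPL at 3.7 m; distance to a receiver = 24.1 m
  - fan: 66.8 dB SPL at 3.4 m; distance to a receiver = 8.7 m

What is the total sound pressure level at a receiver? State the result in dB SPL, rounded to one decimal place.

Apply inverse-square spreading to bring every level to the receiver, then sum 10^(L/10).
forklift: 88.2 − 20·log₁₀(11.8/2.4) = 88.2 − 13.83 = 74.37 dB SPL.
shot-blast cabinet: 90.7 − 20·log₁₀(24.1/3.7) = 90.7 − 16.28 = 74.42 dB SPL.
fan: 66.8 − 20·log₁₀(8.7/3.4) = 66.8 − 8.16 = 58.64 dB SPL.
Σ 10^(L/10) = 5.576e+07 → L_total = 10·log₁₀(5.576e+07) = 77.46 dB SPL.

77.5 dB SPL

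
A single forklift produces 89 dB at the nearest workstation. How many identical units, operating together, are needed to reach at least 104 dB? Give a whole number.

The shortfall is 104 − 89 = 15.0 dB, and N units add 10·log₁₀ N, so need 10·log₁₀ N ≥ 15.0.
N ≥ 10^(15.0/10) = 31.623, so N = 32.

32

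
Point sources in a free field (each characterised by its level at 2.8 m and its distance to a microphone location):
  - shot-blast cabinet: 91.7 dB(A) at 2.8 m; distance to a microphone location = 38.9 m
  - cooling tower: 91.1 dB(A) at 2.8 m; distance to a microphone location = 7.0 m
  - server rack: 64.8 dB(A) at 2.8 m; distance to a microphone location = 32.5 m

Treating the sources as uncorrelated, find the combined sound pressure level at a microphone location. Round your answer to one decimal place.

Apply inverse-square spreading to bring every level to the receiver, then sum 10^(L/10).
shot-blast cabinet: 91.7 − 20·log₁₀(38.9/2.8) = 91.7 − 22.86 = 68.84 dB(A).
cooling tower: 91.1 − 20·log₁₀(7.0/2.8) = 91.1 − 7.96 = 83.14 dB(A).
server rack: 64.8 − 20·log₁₀(32.5/2.8) = 64.8 − 21.29 = 43.51 dB(A).
Σ 10^(L/10) = 2.138e+08 → L_total = 10·log₁₀(2.138e+08) = 83.30 dB(A).

83.3 dB(A)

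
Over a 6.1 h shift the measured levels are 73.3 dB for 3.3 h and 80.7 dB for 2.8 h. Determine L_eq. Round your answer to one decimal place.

The energy average is taken in the linear domain: L_eq = 10·log₁₀[(Σ tᵢ·10^(Lᵢ/10))/T], T = 6.1 h.
Σ tᵢ·10^(Lᵢ/10) = 3.3·10^(73.3/10) + 2.8·10^(80.7/10) = 3.995e+08.
L_eq = 10·log₁₀(3.995e+08/6.1) = 78.16 dB.

78.2 dB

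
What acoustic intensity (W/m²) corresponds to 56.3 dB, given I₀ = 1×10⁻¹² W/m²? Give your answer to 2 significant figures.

I = I₀·10^(L/10) = 10⁻¹² × 10^(56.3/10) = 10^(-6.370).

4.3e-07 W/m²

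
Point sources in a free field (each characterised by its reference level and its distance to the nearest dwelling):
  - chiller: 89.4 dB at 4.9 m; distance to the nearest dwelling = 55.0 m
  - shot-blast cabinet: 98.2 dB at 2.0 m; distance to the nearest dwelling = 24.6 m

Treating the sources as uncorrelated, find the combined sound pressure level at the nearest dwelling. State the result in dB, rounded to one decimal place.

77.0 dB

Propagate each source to the receiver with L = L_ref − 20·log₁₀(r/r_ref), then add intensities.
chiller: 89.4 − 20·log₁₀(55.0/4.9) = 89.4 − 21.00 = 68.40 dB.
shot-blast cabinet: 98.2 − 20·log₁₀(24.6/2.0) = 98.2 − 21.80 = 76.40 dB.
Σ 10^(L/10) = 5.058e+07 → L_total = 10·log₁₀(5.058e+07) = 77.04 dB.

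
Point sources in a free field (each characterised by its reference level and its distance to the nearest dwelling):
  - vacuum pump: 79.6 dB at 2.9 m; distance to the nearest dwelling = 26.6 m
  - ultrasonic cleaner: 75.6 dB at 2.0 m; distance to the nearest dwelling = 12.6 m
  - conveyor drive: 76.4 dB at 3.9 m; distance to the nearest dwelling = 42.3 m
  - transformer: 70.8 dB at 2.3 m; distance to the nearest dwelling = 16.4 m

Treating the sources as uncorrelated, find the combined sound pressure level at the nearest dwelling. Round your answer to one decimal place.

Propagate each source to the receiver with L = L_ref − 20·log₁₀(r/r_ref), then add intensities.
vacuum pump: 79.6 − 20·log₁₀(26.6/2.9) = 79.6 − 19.25 = 60.35 dB.
ultrasonic cleaner: 75.6 − 20·log₁₀(12.6/2.0) = 75.6 − 15.99 = 59.61 dB.
conveyor drive: 76.4 − 20·log₁₀(42.3/3.9) = 76.4 − 20.71 = 55.69 dB.
transformer: 70.8 − 20·log₁₀(16.4/2.3) = 70.8 − 17.06 = 53.74 dB.
Σ 10^(L/10) = 2.606e+06 → L_total = 10·log₁₀(2.606e+06) = 64.16 dB.

64.2 dB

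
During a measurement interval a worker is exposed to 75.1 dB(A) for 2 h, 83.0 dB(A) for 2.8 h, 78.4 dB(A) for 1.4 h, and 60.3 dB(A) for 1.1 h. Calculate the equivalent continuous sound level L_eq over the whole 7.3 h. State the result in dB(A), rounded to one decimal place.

L_eq = 10·log₁₀[(1/T)·Σ tᵢ·10^(Lᵢ/10)] with T = 7.3 h.
Σ tᵢ·10^(Lᵢ/10) = 2·10^(75.1/10) + 2.8·10^(83.0/10) + 1.4·10^(78.4/10) + 1.1·10^(60.3/10) = 7.214e+08.
L_eq = 10·log₁₀(7.214e+08/7.3) = 79.95 dB(A).

79.9 dB(A)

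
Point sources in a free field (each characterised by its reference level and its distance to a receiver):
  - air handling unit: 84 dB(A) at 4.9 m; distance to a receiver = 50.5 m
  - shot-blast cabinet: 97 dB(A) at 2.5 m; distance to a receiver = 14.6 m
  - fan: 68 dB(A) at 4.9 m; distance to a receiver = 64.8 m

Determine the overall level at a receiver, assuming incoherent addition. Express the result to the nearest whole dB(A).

First find each source's level at the receiver (point-source: −20·log₁₀(r/r_ref)), then combine on an intensity basis.
air handling unit: 84 − 20·log₁₀(50.5/4.9) = 84 − 20.26 = 63.74 dB(A).
shot-blast cabinet: 97 − 20·log₁₀(14.6/2.5) = 97 − 15.33 = 81.67 dB(A).
fan: 68 − 20·log₁₀(64.8/4.9) = 68 − 22.43 = 45.57 dB(A).
Σ 10^(L/10) = 1.494e+08 → L_total = 10·log₁₀(1.494e+08) = 81.74 dB(A).

82 dB(A)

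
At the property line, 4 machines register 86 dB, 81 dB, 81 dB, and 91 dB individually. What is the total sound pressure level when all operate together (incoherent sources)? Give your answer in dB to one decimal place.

For uncorrelated sources the intensities add, so convert each level to linear form, sum, and take 10·log₁₀ of the total.
Σ 10^(L/10) = 10^(86/10) + 10^(81/10) + 10^(81/10) + 10^(91/10) = 1.909e+09.
L_total = 10·log₁₀(1.909e+09) = 92.81 dB.

92.8 dB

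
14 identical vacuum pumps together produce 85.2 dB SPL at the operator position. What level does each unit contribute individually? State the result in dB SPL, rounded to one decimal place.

73.7 dB SPL

Dividing the total intensity by 14 lowers the level by 10·log₁₀ 14 = 11.461 dB: L₁ = 85.2 − 11.461.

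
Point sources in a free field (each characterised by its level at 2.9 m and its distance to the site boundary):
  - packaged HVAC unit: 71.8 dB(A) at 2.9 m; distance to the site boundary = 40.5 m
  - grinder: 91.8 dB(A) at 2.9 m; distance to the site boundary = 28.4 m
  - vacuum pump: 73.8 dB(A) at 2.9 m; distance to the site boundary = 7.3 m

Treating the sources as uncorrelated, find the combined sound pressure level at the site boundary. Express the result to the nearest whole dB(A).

Apply inverse-square spreading to bring every level to the receiver, then sum 10^(L/10).
packaged HVAC unit: 71.8 − 20·log₁₀(40.5/2.9) = 71.8 − 22.90 = 48.90 dB(A).
grinder: 91.8 − 20·log₁₀(28.4/2.9) = 91.8 − 19.82 = 71.98 dB(A).
vacuum pump: 73.8 − 20·log₁₀(7.3/2.9) = 73.8 − 8.02 = 65.78 dB(A).
Σ 10^(L/10) = 1.965e+07 → L_total = 10·log₁₀(1.965e+07) = 72.93 dB(A).

73 dB(A)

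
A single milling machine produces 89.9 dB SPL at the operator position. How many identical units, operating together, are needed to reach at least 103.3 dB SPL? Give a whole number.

N identical sources give L₁ + 10·log₁₀ N, so require 10·log₁₀ N ≥ 103.3 − 89.9 = 13.4 dB.
N ≥ 10^(13.4/10) = 21.878, so N = 22.

22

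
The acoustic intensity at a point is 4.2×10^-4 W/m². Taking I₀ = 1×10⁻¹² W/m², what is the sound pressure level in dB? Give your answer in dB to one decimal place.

I/I₀ = 4.2×10^-4/10⁻¹² = 4.2×10^8, and L = 10·log₁₀(I/I₀).
L = 10·(0.6232 + 8) = 86.23 dB.

86.2 dB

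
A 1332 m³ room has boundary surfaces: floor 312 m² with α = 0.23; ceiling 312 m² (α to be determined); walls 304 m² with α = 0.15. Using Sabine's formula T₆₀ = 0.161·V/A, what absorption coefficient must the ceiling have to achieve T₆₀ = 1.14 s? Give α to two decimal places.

0.23

Required total absorption A = 0.161·1332/1.14 = 188.12 m².
Absorption from the other surfaces = 312·0.23 + 304·0.15 = 117.36 m², so the ceiling must supply 70.76 m² over 312 m².
α = 70.76/312 = 0.227.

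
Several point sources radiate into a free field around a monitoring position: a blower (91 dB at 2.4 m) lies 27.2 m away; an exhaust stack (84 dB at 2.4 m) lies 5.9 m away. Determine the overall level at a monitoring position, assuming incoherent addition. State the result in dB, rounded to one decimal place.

77.1 dB

Propagate each source to the receiver with L = L_ref − 20·log₁₀(r/r_ref), then add intensities.
blower: 91 − 20·log₁₀(27.2/2.4) = 91 − 21.09 = 69.91 dB.
exhaust stack: 84 − 20·log₁₀(5.9/2.4) = 84 − 7.81 = 76.19 dB.
Σ 10^(L/10) = 5.137e+07 → L_total = 10·log₁₀(5.137e+07) = 77.11 dB.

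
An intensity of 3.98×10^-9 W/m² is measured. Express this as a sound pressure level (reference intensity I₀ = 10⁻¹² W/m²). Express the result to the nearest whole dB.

I/I₀ = 3.98×10^-9/10⁻¹² = 3.98×10^3, and L = 10·log₁₀(I/I₀).
L = 10·(0.5999 + 3) = 36.00 dB.

36 dB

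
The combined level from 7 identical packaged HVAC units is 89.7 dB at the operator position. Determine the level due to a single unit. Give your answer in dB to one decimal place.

81.2 dB

Dividing the total intensity by 7 lowers the level by 10·log₁₀ 7 = 8.451 dB: L₁ = 89.7 − 8.451.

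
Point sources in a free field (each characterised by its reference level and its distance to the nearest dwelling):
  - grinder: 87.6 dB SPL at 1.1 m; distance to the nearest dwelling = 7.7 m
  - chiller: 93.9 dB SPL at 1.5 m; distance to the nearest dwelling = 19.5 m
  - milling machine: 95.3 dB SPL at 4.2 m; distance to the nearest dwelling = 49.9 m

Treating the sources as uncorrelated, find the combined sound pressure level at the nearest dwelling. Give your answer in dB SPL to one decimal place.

First find each source's level at the receiver (point-source: −20·log₁₀(r/r_ref)), then combine on an intensity basis.
grinder: 87.6 − 20·log₁₀(7.7/1.1) = 87.6 − 16.90 = 70.70 dB SPL.
chiller: 93.9 − 20·log₁₀(19.5/1.5) = 93.9 − 22.28 = 71.62 dB SPL.
milling machine: 95.3 − 20·log₁₀(49.9/4.2) = 95.3 − 21.50 = 73.80 dB SPL.
Σ 10^(L/10) = 5.027e+07 → L_total = 10·log₁₀(5.027e+07) = 77.01 dB SPL.

77.0 dB SPL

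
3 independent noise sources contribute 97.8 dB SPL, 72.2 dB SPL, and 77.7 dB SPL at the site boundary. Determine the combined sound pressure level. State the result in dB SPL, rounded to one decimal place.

97.9 dB SPL

Incoherent sources combine by intensity addition: L_total = 10·log₁₀(Σ 10^(L_i/10)).
Σ 10^(L/10) = 10^(97.8/10) + 10^(72.2/10) + 10^(77.7/10) = 6.101e+09.
L_total = 10·log₁₀(6.101e+09) = 97.85 dB SPL.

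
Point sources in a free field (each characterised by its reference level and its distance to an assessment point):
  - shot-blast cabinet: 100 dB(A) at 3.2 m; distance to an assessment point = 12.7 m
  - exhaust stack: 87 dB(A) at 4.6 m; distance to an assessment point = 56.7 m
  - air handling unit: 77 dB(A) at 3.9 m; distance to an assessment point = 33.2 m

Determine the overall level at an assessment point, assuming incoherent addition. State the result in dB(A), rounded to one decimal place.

Apply inverse-square spreading to bring every level to the receiver, then sum 10^(L/10).
shot-blast cabinet: 100 − 20·log₁₀(12.7/3.2) = 100 − 11.97 = 88.03 dB(A).
exhaust stack: 87 − 20·log₁₀(56.7/4.6) = 87 − 21.82 = 65.18 dB(A).
air handling unit: 77 − 20·log₁₀(33.2/3.9) = 77 − 18.60 = 58.40 dB(A).
Σ 10^(L/10) = 6.389e+08 → L_total = 10·log₁₀(6.389e+08) = 88.05 dB(A).

88.1 dB(A)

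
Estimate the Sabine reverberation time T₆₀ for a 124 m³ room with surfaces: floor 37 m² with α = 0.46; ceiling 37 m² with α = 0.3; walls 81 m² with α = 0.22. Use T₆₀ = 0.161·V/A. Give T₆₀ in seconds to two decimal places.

Summing Sᵢαᵢ: 37·0.46 + 37·0.3 + 81·0.22 = 45.94 m².
T₆₀ = 0.161·V/A = 0.161·124/45.94 = 0.435 s.

0.43 s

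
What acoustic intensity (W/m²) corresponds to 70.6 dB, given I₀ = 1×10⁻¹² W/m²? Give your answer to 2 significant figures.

I/I₀ = 10^(70.6/10) = 1.148e+07, so I = 1.148e+07 × 10⁻¹² W/m².

1.1e-05 W/m²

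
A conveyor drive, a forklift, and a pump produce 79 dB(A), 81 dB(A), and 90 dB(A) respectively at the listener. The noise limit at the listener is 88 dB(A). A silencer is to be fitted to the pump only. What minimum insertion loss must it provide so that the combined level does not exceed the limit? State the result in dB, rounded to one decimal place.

Everything except the pump sums to 10^(79/10) + 10^(81/10) = 2.053e+08 in linear terms, 83.12 dB(A).
The limit corresponds to 10^(88/10) = 6.310e+08; subtracting the fixed part leaves 4.256e+08 for the pump, i.e. 86.29 dB(A).
Required insertion loss = 90 − 86.29 = 3.71 dB.

3.7 dB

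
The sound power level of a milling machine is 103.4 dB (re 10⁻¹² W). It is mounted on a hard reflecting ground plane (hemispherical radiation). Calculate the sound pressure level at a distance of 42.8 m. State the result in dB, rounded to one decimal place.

62.8 dB

Free-field hemispherical radiation: L_p = L_w − 10·log₁₀(2π·r²), r = 42.8 m.
2π·r² = 1.151e+04 m², 10·log₁₀ of that is 40.611 dB.
L_p = 103.4 − 40.611 = 62.79 dB.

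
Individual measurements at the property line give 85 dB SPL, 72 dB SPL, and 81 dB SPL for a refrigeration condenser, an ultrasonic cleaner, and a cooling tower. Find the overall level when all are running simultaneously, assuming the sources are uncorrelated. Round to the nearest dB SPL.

87 dB SPL

Incoherent sources combine by intensity addition: L_total = 10·log₁₀(Σ 10^(L_i/10)).
Σ 10^(L/10) = 10^(85/10) + 10^(72/10) + 10^(81/10) = 4.580e+08.
L_total = 10·log₁₀(4.580e+08) = 86.61 dB SPL.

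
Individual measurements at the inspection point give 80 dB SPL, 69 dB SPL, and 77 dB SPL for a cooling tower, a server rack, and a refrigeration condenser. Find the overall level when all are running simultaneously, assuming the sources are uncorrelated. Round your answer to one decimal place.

82.0 dB SPL

For uncorrelated sources the intensities add, so convert each level to linear form, sum, and take 10·log₁₀ of the total.
Σ 10^(L/10) = 10^(80/10) + 10^(69/10) + 10^(77/10) = 1.581e+08.
L_total = 10·log₁₀(1.581e+08) = 81.99 dB SPL.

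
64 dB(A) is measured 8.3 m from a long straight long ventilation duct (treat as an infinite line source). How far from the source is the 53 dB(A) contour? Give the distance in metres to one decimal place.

104.5 m

Line-source spreading drops the level by 10·log₁₀(r₂/r₁); inverting, r₂/r₁ = 10^(ΔL/10).
r₂ = 8.3·10^((64−53)/10) = 8.3·10^(11.0/10) = 104.49 m.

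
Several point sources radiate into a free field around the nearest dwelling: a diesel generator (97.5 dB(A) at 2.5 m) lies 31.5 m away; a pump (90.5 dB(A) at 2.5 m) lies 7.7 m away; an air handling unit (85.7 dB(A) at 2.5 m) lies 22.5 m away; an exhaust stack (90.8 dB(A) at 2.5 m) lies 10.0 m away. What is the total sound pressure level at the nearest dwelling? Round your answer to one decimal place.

83.7 dB(A)

Apply inverse-square spreading to bring every level to the receiver, then sum 10^(L/10).
diesel generator: 97.5 − 20·log₁₀(31.5/2.5) = 97.5 − 22.01 = 75.49 dB(A).
pump: 90.5 − 20·log₁₀(7.7/2.5) = 90.5 − 9.77 = 80.73 dB(A).
air handling unit: 85.7 − 20·log₁₀(22.5/2.5) = 85.7 − 19.08 = 66.62 dB(A).
exhaust stack: 90.8 − 20·log₁₀(10.0/2.5) = 90.8 − 12.04 = 78.76 dB(A).
Σ 10^(L/10) = 2.334e+08 → L_total = 10·log₁₀(2.334e+08) = 83.68 dB(A).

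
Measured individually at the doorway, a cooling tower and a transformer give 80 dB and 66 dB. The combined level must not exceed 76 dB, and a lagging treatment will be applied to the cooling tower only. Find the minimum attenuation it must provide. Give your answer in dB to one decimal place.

4.5 dB

Everything except the cooling tower sums to 10^(66/10) = 3.981e+06 in linear terms, 66.00 dB.
To meet 76 dB overall, the treated cooling tower may contribute at most 10^(76/10) − 3.981e+06 = 3.583e+07, i.e. 75.54 dB.
So the cooling tower must be reduced from 80 to 75.54 dB: IL = 4.46 dB.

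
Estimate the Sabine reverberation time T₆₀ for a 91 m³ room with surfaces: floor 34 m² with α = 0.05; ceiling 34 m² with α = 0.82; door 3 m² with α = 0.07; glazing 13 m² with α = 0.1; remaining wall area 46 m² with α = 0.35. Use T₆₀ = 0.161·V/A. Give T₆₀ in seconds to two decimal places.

A = Σ Sᵢαᵢ = 34·0.05 + 34·0.82 + 3·0.07 + 13·0.1 + 46·0.35 = 47.19 m².
T₆₀ = 0.161 × 91 / 47.19 = 0.310 s.

0.31 s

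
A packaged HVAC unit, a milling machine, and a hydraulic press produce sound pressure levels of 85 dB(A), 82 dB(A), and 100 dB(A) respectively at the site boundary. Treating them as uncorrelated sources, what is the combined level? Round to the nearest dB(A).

Incoherent sources combine by intensity addition: L_total = 10·log₁₀(Σ 10^(L_i/10)).
Σ 10^(L/10) = 10^(85/10) + 10^(82/10) + 10^(100/10) = 1.047e+10.
L_total = 10·log₁₀(1.047e+10) = 100.20 dB(A).

100 dB(A)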